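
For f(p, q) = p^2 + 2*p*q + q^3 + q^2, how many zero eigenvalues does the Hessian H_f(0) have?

1

The Hessian at 0 is [[2, 2], [2, 2]] of rank 1; hence corank 1.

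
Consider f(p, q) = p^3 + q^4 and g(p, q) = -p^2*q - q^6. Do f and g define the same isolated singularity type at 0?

The Hessian of f at 0 is [[0, 0], [0, 0]] with rank 0, so corank 2. A Groebner basis of the Jacobian ideal J(f) in C{p,q} is {q^3, p^2}; counting standard monomials gives mu = 6. Corank 2; j^3 = p^3 is a perfect cube, so E-series; the 4-jet and mu = 6 give E_6. The Hessian of g at 0 is [[0, 0], [0, 0]] with rank 0, so corank 2. A Groebner basis of the Jacobian ideal J(g) in C{p,q} is {p^2/6 + q^5, p^3, p*q}; counting standard monomials gives mu = 7. Corank 2; j^3 = -p^2*q has shape L^2 M (L != M), so D-series; mu = 7 gives D_7. f is E_6 but g is D_7, hence not right-equivalent.

No.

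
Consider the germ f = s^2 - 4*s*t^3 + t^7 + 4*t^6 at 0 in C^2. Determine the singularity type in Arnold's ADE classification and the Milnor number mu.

The Hessian of f at 0 has rank 1. Corank 1: A-series; mu = 6 gives A_6.

Type A_{6}, Milnor number mu = 6.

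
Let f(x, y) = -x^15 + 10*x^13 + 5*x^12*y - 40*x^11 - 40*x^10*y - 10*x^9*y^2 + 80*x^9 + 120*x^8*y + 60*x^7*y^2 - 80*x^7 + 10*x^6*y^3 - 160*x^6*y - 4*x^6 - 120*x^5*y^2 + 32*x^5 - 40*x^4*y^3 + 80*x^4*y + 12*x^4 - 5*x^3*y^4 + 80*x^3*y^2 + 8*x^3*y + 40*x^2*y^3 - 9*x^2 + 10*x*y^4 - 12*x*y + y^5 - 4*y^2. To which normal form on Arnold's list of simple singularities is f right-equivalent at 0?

A_4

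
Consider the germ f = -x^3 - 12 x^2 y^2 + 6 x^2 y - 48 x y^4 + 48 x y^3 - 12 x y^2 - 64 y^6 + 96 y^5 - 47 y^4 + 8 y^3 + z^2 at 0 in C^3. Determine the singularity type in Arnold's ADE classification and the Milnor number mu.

Type E_6, Milnor number mu = 6.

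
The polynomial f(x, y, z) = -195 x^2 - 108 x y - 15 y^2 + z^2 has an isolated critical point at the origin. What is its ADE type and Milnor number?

The Hessian of f at 0 is [[-390, -108, 0], [-108, -30, 0], [0, 0, 2]] with rank 3, so corank 0. A Groebner basis of the Jacobian ideal J(f) in C{x,y,z} is {x, y, z}; counting standard monomials gives mu = 1. Corank 0: nondegenerate Morse point, so A_1.

Type A_{1}, Milnor number mu = 1.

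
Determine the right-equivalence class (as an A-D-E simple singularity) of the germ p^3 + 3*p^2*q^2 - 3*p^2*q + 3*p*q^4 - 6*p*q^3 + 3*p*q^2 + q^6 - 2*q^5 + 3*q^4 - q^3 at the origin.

The Hessian of f at 0 has rank 0. Corank 2; j^3 = (p - q)^3 is a perfect cube, so E-series; the 5-jet and mu = 8 give E_8.

E_8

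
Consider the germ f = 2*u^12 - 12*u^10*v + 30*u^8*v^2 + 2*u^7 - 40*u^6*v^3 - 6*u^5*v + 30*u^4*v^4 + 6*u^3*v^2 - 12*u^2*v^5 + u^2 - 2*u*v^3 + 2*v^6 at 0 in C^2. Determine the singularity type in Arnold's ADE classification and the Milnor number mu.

Type A_{5}, Milnor number mu = 5.

The Hessian of f at 0 has rank 1. Corank 1: A-series; mu = 5 gives A_5.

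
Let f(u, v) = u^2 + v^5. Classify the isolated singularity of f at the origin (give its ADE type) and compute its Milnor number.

Type A_{4}, Milnor number mu = 4.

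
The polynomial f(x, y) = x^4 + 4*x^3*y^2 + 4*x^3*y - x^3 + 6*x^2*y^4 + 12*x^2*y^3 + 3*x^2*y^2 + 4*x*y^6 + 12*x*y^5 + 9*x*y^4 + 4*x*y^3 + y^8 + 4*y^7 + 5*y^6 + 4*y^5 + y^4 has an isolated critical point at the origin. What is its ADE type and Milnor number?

The Hessian of f at 0 has rank 0. Corank 2; j^3 = -x^3 is a perfect cube, so E-series; the 4-jet and mu = 6 give E_6.

Type E_6, Milnor number mu = 6.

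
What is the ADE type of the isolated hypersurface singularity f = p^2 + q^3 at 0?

A_2

The Hessian of f at 0 has rank 1. Corank 1: A-series; mu = 2 gives A_2.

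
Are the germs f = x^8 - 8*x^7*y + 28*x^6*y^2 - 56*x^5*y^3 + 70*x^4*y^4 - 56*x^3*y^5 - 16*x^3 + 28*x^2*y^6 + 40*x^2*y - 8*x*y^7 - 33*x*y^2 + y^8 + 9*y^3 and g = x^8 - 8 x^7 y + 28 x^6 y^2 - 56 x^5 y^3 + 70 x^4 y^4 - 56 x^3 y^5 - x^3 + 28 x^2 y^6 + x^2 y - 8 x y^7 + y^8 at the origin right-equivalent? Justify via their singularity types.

The Hessian of f at 0 is [[0, 0], [0, 0]] with rank 0, so corank 2. A Groebner basis of the Jacobian ideal J(f) in C{x,y} is {8192*x*y + y^7 - 6144*y^2, x*y^2 - 3*y^3/4, x^2 - 7*x*y/4 + 3*y^2/4}; counting standard monomials gives mu = 9. Corank 2; j^3 = -(x - y)*(4*x - 3*y)^2 has shape L^2 M (L != M), so D-series; mu = 9 gives D_9. The Hessian of g at 0 is [[0, 0], [0, 0]] with rank 0, so corank 2. A Groebner basis of the Jacobian ideal J(g) in C{x,y} is {x*y/8 + y^7, x*y^2, x^2 - x*y}; counting standard monomials gives mu = 9. Corank 2; j^3 = -x^2*(x - y) has shape L^2 M (L != M), so D-series; mu = 9 gives D_9. Both have type D_9, hence right-equivalent.

Yes.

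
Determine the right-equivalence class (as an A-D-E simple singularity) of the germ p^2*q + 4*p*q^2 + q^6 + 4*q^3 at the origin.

D_7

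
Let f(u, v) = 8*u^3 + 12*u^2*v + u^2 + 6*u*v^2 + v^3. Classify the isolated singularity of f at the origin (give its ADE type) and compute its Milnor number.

Type A_{2}, Milnor number mu = 2.

The Hessian of f at 0 has rank 1. Corank 1: A-series; mu = 2 gives A_2.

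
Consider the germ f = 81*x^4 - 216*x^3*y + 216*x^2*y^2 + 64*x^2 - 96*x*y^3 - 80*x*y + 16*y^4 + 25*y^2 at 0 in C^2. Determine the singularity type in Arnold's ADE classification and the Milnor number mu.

Type A3, Milnor number mu = 3.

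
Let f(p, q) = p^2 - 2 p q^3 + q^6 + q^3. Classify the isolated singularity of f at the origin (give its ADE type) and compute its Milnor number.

The Hessian of f at 0 is [[2, 0], [0, 0]] with rank 1, so corank 1. A Groebner basis of the Jacobian ideal J(f) in C{p,q} is {q^2, p}; counting standard monomials gives mu = 2. Corank 1: A-series; mu = 2 gives A_2.

Type A_2, Milnor number mu = 2.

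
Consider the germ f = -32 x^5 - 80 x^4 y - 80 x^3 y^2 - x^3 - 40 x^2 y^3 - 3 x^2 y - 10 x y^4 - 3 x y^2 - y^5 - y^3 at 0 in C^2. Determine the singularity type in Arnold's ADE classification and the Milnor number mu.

Type E_8, Milnor number mu = 8.

The Hessian of f at 0 has rank 0. Corank 2; j^3 = -(x + y)^3 is a perfect cube, so E-series; the 5-jet and mu = 8 give E_8.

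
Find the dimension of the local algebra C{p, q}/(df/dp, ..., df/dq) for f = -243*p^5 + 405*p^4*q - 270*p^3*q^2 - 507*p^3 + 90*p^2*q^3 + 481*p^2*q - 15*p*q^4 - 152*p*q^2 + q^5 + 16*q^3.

The Hessian of f at 0 is [[0, 0], [0, 0]] with rank 0, so corank 2. A Groebner basis of the Jacobian ideal J(f) in C{p,q} is {371293*p*q/15 + q^4 - 114244*q^2/15, p*q^2 - 4*q^3/13, p^2 - 25*p*q/39 + 4*q^2/39}; counting standard monomials gives mu = 6. Corank 2; j^3 = -(3*p - q)*(13*p - 4*q)^2 has shape L^2 M (L != M), so D-series; mu = 6 gives D_6.

6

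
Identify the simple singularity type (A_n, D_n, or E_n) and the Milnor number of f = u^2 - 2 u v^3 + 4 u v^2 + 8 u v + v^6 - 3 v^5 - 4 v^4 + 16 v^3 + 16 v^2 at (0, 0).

Type A4, Milnor number mu = 4.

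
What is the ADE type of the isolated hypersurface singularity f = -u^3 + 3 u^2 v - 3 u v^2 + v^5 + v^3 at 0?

E_{8}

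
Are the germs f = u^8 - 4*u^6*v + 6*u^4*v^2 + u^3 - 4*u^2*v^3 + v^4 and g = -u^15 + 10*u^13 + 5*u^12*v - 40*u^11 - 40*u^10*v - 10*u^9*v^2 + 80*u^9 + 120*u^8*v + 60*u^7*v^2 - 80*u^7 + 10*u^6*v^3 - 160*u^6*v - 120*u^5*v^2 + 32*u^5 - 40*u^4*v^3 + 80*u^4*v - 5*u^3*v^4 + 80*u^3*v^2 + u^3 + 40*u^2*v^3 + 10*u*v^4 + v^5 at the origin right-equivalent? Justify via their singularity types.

No.

The Hessian of f at 0 has rank 0. Corank 2; j^3 = u^3 is a perfect cube, so E-series; the 4-jet and mu = 6 give E_6. The Hessian of g at 0 has rank 0. Corank 2; j^3 = u^3 is a perfect cube, so E-series; the 5-jet and mu = 8 give E_8. f is E_6 but g is E_8, hence not right-equivalent.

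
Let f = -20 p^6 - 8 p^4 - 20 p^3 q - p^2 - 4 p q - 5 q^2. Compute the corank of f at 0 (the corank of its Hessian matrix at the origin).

The Hessian at 0 is [[-2, -4], [-4, -10]] of rank 2; hence corank 0.

0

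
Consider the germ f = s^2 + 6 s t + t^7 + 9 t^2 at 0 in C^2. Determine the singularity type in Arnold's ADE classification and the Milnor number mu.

Type A_6, Milnor number mu = 6.

The Hessian of f at 0 has rank 1. Corank 1: A-series; mu = 6 gives A_6.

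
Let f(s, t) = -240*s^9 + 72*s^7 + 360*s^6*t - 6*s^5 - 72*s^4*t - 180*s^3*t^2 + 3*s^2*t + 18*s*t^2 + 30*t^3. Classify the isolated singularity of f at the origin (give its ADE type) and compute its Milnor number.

Type D4, Milnor number mu = 4.

The Hessian of f at 0 has rank 0. Corank 2; j^3 = 3*t*(s^2 + 6*s*t + 10*t^2) splits into three distinct lines over C (the quadratic factor has nonzero discriminant), so D_4.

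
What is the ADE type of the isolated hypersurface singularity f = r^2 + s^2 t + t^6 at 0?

D7

The Hessian of f at 0 has rank 1. Corank 2; j^3 = s^2*t has shape L^2 M (L != M), so D-series; mu = 7 gives D_7.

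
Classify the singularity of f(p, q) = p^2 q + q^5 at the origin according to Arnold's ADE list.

D_6

The Hessian of f at 0 has rank 0. Corank 2; j^3 = p^2*q has shape L^2 M (L != M), so D-series; mu = 6 gives D_6.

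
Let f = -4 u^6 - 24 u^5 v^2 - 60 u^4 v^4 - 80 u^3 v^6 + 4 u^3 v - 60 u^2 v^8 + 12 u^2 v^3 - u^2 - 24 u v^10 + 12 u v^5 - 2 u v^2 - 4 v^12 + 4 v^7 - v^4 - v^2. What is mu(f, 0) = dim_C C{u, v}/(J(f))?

1

The Hessian of f at 0 has rank 2. Corank 0: nondegenerate Morse point, so A_1.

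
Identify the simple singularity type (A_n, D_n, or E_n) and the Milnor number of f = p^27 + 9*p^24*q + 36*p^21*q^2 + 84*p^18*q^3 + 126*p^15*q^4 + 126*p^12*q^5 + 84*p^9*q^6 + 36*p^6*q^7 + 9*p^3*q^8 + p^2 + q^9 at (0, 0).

The Hessian of f at 0 has rank 1. Corank 1: A-series; mu = 8 gives A_8.

Type A_{8}, Milnor number mu = 8.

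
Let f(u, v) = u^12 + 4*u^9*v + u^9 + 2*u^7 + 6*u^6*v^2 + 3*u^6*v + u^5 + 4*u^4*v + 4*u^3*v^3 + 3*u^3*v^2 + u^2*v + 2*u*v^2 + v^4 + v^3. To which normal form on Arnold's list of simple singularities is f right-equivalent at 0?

D5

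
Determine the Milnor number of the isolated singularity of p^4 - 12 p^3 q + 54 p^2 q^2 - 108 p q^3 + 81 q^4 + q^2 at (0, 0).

3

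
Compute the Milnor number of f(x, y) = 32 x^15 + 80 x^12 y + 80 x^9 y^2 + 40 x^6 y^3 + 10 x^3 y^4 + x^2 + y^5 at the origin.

4

The Hessian of f at 0 has rank 1. Corank 1: A-series; mu = 4 gives A_4.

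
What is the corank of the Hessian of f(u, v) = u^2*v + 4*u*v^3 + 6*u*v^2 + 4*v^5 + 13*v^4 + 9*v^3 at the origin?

2

Hessian at 0 has rank 0.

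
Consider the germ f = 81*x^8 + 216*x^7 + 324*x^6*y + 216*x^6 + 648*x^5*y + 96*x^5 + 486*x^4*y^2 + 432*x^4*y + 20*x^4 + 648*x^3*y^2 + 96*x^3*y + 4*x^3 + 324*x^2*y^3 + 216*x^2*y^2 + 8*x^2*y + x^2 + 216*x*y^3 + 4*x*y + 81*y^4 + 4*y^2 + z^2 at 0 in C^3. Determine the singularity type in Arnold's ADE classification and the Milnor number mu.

The Hessian of f at 0 is [[2, 4, 0], [4, 8, 0], [0, 0, 2]] with rank 2, so corank 1. A Groebner basis of the Jacobian ideal J(f) in C{x,y,z} is {x^2 + x/2 + y, x*y - x/4 - y/2, x/8 + y^2 + y/4, z}; counting standard monomials gives mu = 3. Corank 1: A-series; mu = 3 gives A_3.

Type A_3, Milnor number mu = 3.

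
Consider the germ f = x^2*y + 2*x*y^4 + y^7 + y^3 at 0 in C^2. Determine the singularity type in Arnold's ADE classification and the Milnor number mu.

Type D_{4}, Milnor number mu = 4.

The Hessian of f at 0 is [[0, 0], [0, 0]] with rank 0, so corank 2. A Groebner basis of the Jacobian ideal J(f) in C{x,y} is {y^3, x^2 + 3*y^2, x*y}; counting standard monomials gives mu = 4. Corank 2; j^3 = y*(x^2 + y^2) splits into three distinct lines over C (the quadratic factor has nonzero discriminant), so D_4.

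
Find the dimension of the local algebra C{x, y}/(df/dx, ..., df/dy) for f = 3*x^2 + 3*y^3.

The Hessian of f at 0 has rank 1. Corank 1: A-series; mu = 2 gives A_2.

2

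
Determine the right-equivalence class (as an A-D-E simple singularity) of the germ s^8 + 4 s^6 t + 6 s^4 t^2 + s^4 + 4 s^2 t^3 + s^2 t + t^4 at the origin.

D_5

The Hessian of f at 0 has rank 0. Corank 2; j^3 = s^2*t has shape L^2 M (L != M), so D-series; mu = 5 gives D_5.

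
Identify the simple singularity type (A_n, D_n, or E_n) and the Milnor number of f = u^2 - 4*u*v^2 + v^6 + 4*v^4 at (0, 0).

Type A5, Milnor number mu = 5.

The Hessian of f at 0 is [[2, 0], [0, 0]] with rank 1, so corank 1. A Groebner basis of the Jacobian ideal J(f) in C{u,v} is {u^3, u^2*v, -u/2 + v^2}; counting standard monomials gives mu = 5. Corank 1: A-series; mu = 5 gives A_5.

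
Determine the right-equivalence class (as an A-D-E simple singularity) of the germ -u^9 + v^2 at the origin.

A_8

The Hessian of f at 0 is [[0, 0], [0, 2]] with rank 1, so corank 1. A Groebner basis of the Jacobian ideal J(f) in C{u,v} is {u^8, v}; counting standard monomials gives mu = 8. Corank 1: A-series; mu = 8 gives A_8.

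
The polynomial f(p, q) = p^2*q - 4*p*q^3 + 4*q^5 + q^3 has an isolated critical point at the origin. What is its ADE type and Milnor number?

Type D4, Milnor number mu = 4.

The Hessian of f at 0 has rank 0. Corank 2; j^3 = q*(p^2 + q^2) splits into three distinct lines over C (the quadratic factor has nonzero discriminant), so D_4.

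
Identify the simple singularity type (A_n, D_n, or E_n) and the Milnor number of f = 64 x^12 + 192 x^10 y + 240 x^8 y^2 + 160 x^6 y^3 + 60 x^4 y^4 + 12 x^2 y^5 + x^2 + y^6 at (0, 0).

Type A_5, Milnor number mu = 5.

The Hessian of f at 0 has rank 1. Corank 1: A-series; mu = 5 gives A_5.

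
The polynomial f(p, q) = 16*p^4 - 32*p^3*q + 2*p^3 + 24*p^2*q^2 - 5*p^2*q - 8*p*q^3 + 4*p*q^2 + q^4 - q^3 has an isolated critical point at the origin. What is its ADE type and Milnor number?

The Hessian of f at 0 is [[0, 0], [0, 0]] with rank 0, so corank 2. A Groebner basis of the Jacobian ideal J(f) in C{p,q} is {p*q^2 - p*q/8 + q^2/8, -p*q/8 + q^3 + q^2/8, p^2 - 3*p*q/2 + q^2/2}; counting standard monomials gives mu = 5. Corank 2; j^3 = (p - q)^2*(2*p - q) has shape L^2 M (L != M), so D-series; mu = 5 gives D_5.

Type D_{5}, Milnor number mu = 5.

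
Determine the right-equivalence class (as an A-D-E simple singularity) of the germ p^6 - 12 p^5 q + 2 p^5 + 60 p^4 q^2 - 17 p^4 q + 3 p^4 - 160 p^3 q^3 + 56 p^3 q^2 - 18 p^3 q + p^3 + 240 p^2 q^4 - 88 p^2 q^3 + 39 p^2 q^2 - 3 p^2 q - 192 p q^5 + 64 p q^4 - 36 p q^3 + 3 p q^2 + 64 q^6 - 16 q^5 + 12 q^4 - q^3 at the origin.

E_8

The Hessian of f at 0 is [[0, 0], [0, 0]] with rank 0, so corank 2. A Groebner basis of the Jacobian ideal J(f) in C{p,q} is {5*p^2/8 + p*q^3 + 5*p*q^2/4 - 5*p*q/4 - 5*q^3/4 + 5*q^2/8, p^2/2 + p*q^2 - p*q + q^4 - q^3 + q^2/2, p^3 - 3*p^2/4 - 9*p*q^2/2 + 3*p*q/2 + 7*q^3/2 - 3*q^2/4, p^2*q - p^2/4 - 5*p*q^2/2 + p*q/2 + 3*q^3/2 - q^2/4}; counting standard monomials gives mu = 8. Corank 2; j^3 = (p - q)^3 is a perfect cube, so E-series; the 5-jet and mu = 8 give E_8.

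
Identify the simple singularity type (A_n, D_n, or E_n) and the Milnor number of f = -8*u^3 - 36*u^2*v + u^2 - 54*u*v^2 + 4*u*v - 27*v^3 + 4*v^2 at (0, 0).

Type A2, Milnor number mu = 2.

The Hessian of f at 0 has rank 1. Corank 1: A-series; mu = 2 gives A_2.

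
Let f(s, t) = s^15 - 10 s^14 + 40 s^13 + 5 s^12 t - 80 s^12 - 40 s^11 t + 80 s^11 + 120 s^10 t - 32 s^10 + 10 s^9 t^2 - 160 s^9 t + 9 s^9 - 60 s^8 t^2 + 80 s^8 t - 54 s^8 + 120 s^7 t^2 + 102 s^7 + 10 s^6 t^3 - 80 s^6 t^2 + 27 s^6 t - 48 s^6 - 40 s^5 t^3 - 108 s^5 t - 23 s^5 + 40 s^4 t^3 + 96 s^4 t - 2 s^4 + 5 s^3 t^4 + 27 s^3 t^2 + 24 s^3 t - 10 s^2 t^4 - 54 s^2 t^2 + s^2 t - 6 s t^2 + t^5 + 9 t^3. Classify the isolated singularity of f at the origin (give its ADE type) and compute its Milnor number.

Type D_{6}, Milnor number mu = 6.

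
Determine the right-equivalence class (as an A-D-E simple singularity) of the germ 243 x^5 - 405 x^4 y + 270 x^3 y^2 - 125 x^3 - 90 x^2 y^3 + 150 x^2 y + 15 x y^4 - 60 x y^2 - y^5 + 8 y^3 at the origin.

E_8

The Hessian of f at 0 is [[0, 0], [0, 0]] with rank 0, so corank 2. A Groebner basis of the Jacobian ideal J(f) in C{x,y} is {y^5, x*y^3 - 23*y^4/60, x^2 - 4*x*y/5 + 4*y^2/25}; counting standard monomials gives mu = 8. Corank 2; j^3 = -(5*x - 2*y)^3 is a perfect cube, so E-series; the 5-jet and mu = 8 give E_8.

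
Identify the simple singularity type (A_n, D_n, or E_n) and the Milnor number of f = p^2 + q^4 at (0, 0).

Type A_{3}, Milnor number mu = 3.

The Hessian of f at 0 is [[2, 0], [0, 0]] with rank 1, so corank 1. A Groebner basis of the Jacobian ideal J(f) in C{p,q} is {q^3, p}; counting standard monomials gives mu = 3. Corank 1: A-series; mu = 3 gives A_3.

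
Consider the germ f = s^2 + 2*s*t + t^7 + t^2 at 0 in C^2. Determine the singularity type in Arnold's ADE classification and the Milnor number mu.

The Hessian of f at 0 has rank 1. Corank 1: A-series; mu = 6 gives A_6.

Type A6, Milnor number mu = 6.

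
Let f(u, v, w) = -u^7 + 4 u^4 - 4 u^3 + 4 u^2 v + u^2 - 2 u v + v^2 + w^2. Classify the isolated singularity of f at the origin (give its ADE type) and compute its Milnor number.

Type A_{6}, Milnor number mu = 6.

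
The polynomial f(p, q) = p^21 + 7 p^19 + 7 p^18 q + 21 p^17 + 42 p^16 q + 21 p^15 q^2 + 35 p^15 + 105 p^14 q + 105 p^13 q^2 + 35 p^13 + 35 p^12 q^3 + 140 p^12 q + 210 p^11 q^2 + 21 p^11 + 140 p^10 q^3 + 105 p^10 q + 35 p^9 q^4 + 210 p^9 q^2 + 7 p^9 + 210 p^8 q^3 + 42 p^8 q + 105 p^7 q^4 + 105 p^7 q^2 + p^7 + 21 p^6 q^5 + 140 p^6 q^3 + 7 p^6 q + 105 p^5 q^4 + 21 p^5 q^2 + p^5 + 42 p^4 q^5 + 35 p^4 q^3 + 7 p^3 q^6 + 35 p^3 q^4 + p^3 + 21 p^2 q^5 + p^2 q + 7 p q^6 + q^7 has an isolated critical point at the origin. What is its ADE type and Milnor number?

The Hessian of f at 0 has rank 0. Corank 2; j^3 = p^2*(p + q) has shape L^2 M (L != M), so D-series; mu = 8 gives D_8.

Type D_{8}, Milnor number mu = 8.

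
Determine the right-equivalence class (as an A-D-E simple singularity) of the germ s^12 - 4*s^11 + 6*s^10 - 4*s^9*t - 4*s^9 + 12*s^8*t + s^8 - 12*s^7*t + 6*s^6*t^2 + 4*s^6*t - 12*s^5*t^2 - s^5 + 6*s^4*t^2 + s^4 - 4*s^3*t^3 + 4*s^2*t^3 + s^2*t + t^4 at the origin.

The Hessian of f at 0 has rank 0. Corank 2; j^3 = s^2*t has shape L^2 M (L != M), so D-series; mu = 5 gives D_5.

D_5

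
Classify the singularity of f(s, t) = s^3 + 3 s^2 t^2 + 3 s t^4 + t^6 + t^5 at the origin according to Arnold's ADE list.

E8

The Hessian of f at 0 is [[0, 0], [0, 0]] with rank 0, so corank 2. A Groebner basis of the Jacobian ideal J(f) in C{s,t} is {t^4, s^3, s^2/2 + s*t^2}; counting standard monomials gives mu = 8. Corank 2; j^3 = s^3 is a perfect cube, so E-series; the 5-jet and mu = 8 give E_8.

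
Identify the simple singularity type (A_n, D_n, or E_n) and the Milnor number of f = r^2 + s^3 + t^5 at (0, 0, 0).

The Hessian of f at 0 has rank 1. Corank 2; j^3 = s^3 is a perfect cube, so E-series; the 5-jet and mu = 8 give E_8.

Type E_{8}, Milnor number mu = 8.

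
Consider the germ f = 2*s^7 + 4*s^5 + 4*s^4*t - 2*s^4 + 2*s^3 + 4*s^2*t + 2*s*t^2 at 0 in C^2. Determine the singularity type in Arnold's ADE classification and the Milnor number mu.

Type D_{5}, Milnor number mu = 5.

The Hessian of f at 0 is [[0, 0], [0, 0]] with rank 0, so corank 2. A Groebner basis of the Jacobian ideal J(f) in C{s,t} is {s*t^2 - s*t/4 - t^2/4, s*t/4 + t^3 + t^2/4, s^2 + s*t}; counting standard monomials gives mu = 5. Corank 2; j^3 = 2*s*(s + t)^2 has shape L^2 M (L != M), so D-series; mu = 5 gives D_5.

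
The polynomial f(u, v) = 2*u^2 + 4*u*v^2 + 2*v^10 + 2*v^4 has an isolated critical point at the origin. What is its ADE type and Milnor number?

Type A_9, Milnor number mu = 9.

The Hessian of f at 0 has rank 1. Corank 1: A-series; mu = 9 gives A_9.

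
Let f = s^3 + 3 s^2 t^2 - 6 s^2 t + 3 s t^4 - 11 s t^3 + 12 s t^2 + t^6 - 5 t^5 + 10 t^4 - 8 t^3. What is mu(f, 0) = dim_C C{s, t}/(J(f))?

The Hessian of f at 0 has rank 0. Corank 2; j^3 = (s - 2*t)^3 is a perfect cube, so E-series; the 4-jet and mu = 7 give E_7.

7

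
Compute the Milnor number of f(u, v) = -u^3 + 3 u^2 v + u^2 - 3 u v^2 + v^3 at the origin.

The Hessian of f at 0 has rank 1. Corank 1: A-series; mu = 2 gives A_2.

2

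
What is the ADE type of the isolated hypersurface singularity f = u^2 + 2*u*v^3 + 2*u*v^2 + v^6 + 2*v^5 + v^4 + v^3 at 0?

A_{2}

The Hessian of f at 0 is [[2, 0], [0, 0]] with rank 1, so corank 1. A Groebner basis of the Jacobian ideal J(f) in C{u,v} is {v^2, u}; counting standard monomials gives mu = 2. Corank 1: A-series; mu = 2 gives A_2.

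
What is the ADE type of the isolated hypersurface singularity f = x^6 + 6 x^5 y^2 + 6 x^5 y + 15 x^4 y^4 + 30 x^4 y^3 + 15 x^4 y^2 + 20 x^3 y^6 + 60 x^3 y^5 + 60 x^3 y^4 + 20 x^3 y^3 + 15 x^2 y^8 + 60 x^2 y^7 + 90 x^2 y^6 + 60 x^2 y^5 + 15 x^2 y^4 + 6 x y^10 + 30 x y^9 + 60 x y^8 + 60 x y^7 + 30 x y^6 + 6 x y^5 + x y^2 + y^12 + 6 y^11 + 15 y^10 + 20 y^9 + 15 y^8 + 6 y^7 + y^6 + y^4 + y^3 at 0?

The Hessian of f at 0 is [[0, 0], [0, 0]] with rank 0, so corank 2. A Groebner basis of the Jacobian ideal J(f) in C{x,y} is {x^5 + y^2/6, y^3, x*y + y^2}; counting standard monomials gives mu = 7. Corank 2; j^3 = y^2*(x + y) has shape L^2 M (L != M), so D-series; mu = 7 gives D_7.

D_{7}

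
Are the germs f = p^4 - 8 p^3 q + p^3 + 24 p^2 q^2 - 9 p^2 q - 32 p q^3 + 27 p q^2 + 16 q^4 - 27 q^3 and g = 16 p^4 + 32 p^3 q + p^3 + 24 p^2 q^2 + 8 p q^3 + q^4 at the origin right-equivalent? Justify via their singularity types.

Yes.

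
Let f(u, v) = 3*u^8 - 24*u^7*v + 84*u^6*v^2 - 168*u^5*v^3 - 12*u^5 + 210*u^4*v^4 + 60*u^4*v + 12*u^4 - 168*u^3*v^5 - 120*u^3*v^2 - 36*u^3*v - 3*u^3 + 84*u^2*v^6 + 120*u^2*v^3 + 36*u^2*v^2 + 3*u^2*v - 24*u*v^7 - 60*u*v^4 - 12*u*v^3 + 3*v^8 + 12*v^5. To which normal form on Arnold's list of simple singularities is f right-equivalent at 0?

D_{9}

The Hessian of f at 0 has rank 0. Corank 2; j^3 = -3*u^2*(u - v) has shape L^2 M (L != M), so D-series; mu = 9 gives D_9.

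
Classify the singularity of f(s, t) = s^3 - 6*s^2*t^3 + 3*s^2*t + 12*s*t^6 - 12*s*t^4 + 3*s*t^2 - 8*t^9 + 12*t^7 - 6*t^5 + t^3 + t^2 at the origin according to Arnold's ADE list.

The Hessian of f at 0 is [[0, 0], [0, 2]] with rank 1, so corank 1. A Groebner basis of the Jacobian ideal J(f) in C{s,t} is {s^2, t}; counting standard monomials gives mu = 2. Corank 1: A-series; mu = 2 gives A_2.

A2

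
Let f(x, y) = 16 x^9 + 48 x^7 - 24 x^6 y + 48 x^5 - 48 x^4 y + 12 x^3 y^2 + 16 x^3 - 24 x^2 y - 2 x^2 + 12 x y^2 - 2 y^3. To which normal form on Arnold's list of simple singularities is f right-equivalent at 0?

A2

The Hessian of f at 0 has rank 1. Corank 1: A-series; mu = 2 gives A_2.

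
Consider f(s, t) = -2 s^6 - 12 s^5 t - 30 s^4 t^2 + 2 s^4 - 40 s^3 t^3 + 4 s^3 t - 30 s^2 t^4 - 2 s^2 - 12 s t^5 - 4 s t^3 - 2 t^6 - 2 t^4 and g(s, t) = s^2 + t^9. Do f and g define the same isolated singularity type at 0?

The Hessian of f at 0 has rank 1. Corank 1: A-series; mu = 3 gives A_3. The Hessian of g at 0 has rank 1. Corank 1: A-series; mu = 8 gives A_8. f is A_3 but g is A_8, hence not right-equivalent.

No.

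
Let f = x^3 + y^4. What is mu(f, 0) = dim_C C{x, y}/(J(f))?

6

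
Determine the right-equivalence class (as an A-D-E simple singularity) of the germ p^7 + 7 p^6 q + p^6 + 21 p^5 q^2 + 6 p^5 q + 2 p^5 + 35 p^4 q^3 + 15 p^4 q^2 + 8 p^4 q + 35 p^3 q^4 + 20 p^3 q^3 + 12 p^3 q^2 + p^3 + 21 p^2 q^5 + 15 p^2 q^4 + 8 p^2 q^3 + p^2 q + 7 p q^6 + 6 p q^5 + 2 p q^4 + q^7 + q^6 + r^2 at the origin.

D7

The Hessian of f at 0 is [[0, 0, 0], [0, 0, 0], [0, 0, 2]] with rank 1, so corank 2. A Groebner basis of the Jacobian ideal J(f) in C{p,q,r} is {p^2 + p*q + q^4, p^3, p^2*q, -p^2/6 + p*q^2, r}; counting standard monomials gives mu = 7. Corank 2; j^3 = p^2*(p + q) has shape L^2 M (L != M), so D-series; mu = 7 gives D_7.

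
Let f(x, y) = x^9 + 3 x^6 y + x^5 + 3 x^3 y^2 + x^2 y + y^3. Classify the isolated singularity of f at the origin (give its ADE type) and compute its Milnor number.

Type D_{4}, Milnor number mu = 4.

The Hessian of f at 0 is [[0, 0], [0, 0]] with rank 0, so corank 2. A Groebner basis of the Jacobian ideal J(f) in C{x,y} is {y^3, x^2 + 3*y^2, x*y}; counting standard monomials gives mu = 4. Corank 2; j^3 = y*(x^2 + y^2) splits into three distinct lines over C (the quadratic factor has nonzero discriminant), so D_4.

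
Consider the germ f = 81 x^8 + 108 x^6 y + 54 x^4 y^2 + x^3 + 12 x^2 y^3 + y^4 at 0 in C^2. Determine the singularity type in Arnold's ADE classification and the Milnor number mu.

The Hessian of f at 0 has rank 0. Corank 2; j^3 = x^3 is a perfect cube, so E-series; the 4-jet and mu = 6 give E_6.

Type E_{6}, Milnor number mu = 6.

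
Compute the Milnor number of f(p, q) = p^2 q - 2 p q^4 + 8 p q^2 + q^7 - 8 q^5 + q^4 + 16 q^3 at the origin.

The Hessian of f at 0 has rank 0. Corank 2; j^3 = q*(p + 4*q)^2 has shape L^2 M (L != M), so D-series; mu = 5 gives D_5.

5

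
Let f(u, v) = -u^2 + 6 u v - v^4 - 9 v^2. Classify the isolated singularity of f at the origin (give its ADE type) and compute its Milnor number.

The Hessian of f at 0 is [[-2, 6], [6, -18]] with rank 1, so corank 1. A Groebner basis of the Jacobian ideal J(f) in C{u,v} is {v^3, u - 3*v}; counting standard monomials gives mu = 3. Corank 1: A-series; mu = 3 gives A_3.

Type A_{3}, Milnor number mu = 3.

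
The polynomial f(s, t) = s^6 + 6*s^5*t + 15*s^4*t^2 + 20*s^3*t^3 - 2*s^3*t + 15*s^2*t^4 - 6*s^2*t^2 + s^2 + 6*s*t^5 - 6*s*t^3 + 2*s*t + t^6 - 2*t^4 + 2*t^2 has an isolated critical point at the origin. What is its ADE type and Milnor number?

The Hessian of f at 0 has rank 2. Corank 0: nondegenerate Morse point, so A_1.

Type A_1, Milnor number mu = 1.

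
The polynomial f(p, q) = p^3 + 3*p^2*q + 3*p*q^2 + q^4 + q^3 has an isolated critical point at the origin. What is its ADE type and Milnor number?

Type E6, Milnor number mu = 6.

The Hessian of f at 0 has rank 0. Corank 2; j^3 = (p + q)^3 is a perfect cube, so E-series; the 4-jet and mu = 6 give E_6.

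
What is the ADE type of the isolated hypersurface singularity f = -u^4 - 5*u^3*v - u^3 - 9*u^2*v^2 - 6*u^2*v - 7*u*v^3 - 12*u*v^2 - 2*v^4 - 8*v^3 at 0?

E_7

The Hessian of f at 0 has rank 0. Corank 2; j^3 = -(u + 2*v)^3 is a perfect cube, so E-series; the 4-jet and mu = 7 give E_7.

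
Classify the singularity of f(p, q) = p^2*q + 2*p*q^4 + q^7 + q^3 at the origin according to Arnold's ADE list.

D_{4}

The Hessian of f at 0 has rank 0. Corank 2; j^3 = q*(p^2 + q^2) splits into three distinct lines over C (the quadratic factor has nonzero discriminant), so D_4.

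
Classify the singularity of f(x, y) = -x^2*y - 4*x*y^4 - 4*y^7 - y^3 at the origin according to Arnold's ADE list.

D4

The Hessian of f at 0 has rank 0. Corank 2; j^3 = -y*(x^2 + y^2) splits into three distinct lines over C (the quadratic factor has nonzero discriminant), so D_4.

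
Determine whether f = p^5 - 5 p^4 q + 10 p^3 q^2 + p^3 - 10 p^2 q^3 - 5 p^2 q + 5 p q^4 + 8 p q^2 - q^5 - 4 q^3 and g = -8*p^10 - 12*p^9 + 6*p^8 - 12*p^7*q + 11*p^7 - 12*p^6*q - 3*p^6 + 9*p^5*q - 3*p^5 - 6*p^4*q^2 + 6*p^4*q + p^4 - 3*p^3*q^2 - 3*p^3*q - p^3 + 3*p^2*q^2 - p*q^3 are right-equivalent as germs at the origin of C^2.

No.

The Hessian of f at 0 has rank 0. Corank 2; j^3 = (p - 2*q)^2*(p - q) has shape L^2 M (L != M), so D-series; mu = 6 gives D_6. The Hessian of g at 0 has rank 0. Corank 2; j^3 = -p^3 is a perfect cube, so E-series; the 4-jet and mu = 7 give E_7. f is D_6 but g is E_7, hence not right-equivalent.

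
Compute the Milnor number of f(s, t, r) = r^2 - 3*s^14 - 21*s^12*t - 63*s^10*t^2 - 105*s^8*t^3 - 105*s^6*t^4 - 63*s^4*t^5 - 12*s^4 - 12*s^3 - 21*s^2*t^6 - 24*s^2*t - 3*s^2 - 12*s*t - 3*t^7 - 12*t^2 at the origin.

The Hessian of f at 0 is [[-6, -12, 0], [-12, -24, 0], [0, 0, 2]] with rank 2, so corank 1. A Groebner basis of the Jacobian ideal J(f) in C{s,t,r} is {7*s*t/48 - 5*s/384 + t^4 + t^3/3 + 3*t^2/16 - 5*t/192, s*t^2 - s*t/3 + s/48 + 2*t^3/3 - t^2/2 + t/24, s^2 + s/2 + t, r}; counting standard monomials gives mu = 6. Corank 1: A-series; mu = 6 gives A_6.

6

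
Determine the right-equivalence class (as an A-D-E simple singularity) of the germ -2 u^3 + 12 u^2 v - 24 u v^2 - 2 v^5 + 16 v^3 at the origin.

The Hessian of f at 0 has rank 0. Corank 2; j^3 = -2*(u - 2*v)^3 is a perfect cube, so E-series; the 5-jet and mu = 8 give E_8.

E_8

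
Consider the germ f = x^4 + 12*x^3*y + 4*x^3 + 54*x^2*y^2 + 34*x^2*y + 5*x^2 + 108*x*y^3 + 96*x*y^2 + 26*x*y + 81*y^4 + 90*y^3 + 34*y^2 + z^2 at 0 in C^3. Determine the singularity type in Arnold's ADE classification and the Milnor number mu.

The Hessian of f at 0 has rank 3. Corank 0: nondegenerate Morse point, so A_1.

Type A1, Milnor number mu = 1.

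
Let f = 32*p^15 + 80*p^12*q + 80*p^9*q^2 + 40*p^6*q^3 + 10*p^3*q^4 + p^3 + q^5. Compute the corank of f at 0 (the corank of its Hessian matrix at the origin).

Hessian at 0 has rank 0.

2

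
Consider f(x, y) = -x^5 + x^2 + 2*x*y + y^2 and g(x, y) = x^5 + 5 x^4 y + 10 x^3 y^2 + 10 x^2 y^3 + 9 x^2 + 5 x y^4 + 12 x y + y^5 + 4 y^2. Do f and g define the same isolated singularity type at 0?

The Hessian of f at 0 is [[2, 2], [2, 2]] with rank 1, so corank 1. A Groebner basis of the Jacobian ideal J(f) in C{x,y} is {y^4, x + y}; counting standard monomials gives mu = 4. Corank 1: A-series; mu = 4 gives A_4. The Hessian of g at 0 is [[18, 12], [12, 8]] with rank 1, so corank 1. A Groebner basis of the Jacobian ideal J(g) in C{x,y} is {y^4, x + 2*y/3}; counting standard monomials gives mu = 4. Corank 1: A-series; mu = 4 gives A_4. Both have type A_4, hence right-equivalent.

Yes.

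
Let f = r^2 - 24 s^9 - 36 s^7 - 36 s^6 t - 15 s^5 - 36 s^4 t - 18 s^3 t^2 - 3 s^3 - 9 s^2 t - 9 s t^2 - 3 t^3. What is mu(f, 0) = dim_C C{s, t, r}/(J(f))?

8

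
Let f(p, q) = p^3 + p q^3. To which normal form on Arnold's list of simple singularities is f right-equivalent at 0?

E7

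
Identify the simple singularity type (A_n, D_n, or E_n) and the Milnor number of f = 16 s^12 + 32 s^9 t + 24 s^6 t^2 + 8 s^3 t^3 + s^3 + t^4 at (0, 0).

The Hessian of f at 0 is [[0, 0], [0, 0]] with rank 0, so corank 2. A Groebner basis of the Jacobian ideal J(f) in C{s,t} is {t^3, s^2}; counting standard monomials gives mu = 6. Corank 2; j^3 = s^3 is a perfect cube, so E-series; the 4-jet and mu = 6 give E_6.

Type E_6, Milnor number mu = 6.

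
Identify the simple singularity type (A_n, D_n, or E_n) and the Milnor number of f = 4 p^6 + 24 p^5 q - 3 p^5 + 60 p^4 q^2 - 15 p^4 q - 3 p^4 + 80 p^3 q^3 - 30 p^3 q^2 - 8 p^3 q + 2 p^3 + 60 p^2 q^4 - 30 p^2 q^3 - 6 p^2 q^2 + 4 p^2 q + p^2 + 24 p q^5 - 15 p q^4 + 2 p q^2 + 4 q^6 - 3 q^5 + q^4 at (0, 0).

The Hessian of f at 0 has rank 1. Corank 1: A-series; mu = 4 gives A_4.

Type A4, Milnor number mu = 4.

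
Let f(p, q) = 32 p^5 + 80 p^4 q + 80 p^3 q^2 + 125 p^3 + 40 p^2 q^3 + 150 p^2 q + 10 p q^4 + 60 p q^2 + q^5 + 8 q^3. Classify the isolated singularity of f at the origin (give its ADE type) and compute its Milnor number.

Type E_8, Milnor number mu = 8.

The Hessian of f at 0 has rank 0. Corank 2; j^3 = (5*p + 2*q)^3 is a perfect cube, so E-series; the 5-jet and mu = 8 give E_8.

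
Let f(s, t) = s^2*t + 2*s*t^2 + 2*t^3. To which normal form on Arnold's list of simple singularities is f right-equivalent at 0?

D4

The Hessian of f at 0 is [[0, 0], [0, 0]] with rank 0, so corank 2. A Groebner basis of the Jacobian ideal J(f) in C{s,t} is {t^3, s^2 + 2*t^2, s*t + t^2}; counting standard monomials gives mu = 4. Corank 2; j^3 = t*(s^2 + 2*s*t + 2*t^2) splits into three distinct lines over C (the quadratic factor has nonzero discriminant), so D_4.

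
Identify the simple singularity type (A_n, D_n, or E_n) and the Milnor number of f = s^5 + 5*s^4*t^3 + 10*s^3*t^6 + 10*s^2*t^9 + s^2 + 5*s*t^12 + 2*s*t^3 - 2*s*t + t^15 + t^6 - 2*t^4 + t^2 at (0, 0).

The Hessian of f at 0 has rank 1. Corank 1: A-series; mu = 4 gives A_4.

Type A_{4}, Milnor number mu = 4.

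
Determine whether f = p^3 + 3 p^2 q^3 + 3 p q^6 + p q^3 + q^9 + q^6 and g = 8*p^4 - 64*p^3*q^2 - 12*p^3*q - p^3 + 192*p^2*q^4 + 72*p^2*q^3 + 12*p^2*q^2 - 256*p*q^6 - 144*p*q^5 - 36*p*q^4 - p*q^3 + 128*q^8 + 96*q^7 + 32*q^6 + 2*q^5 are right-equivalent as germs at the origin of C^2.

Yes.

The Hessian of f at 0 has rank 0. Corank 2; j^3 = p^3 is a perfect cube, so E-series; the 4-jet and mu = 7 give E_7. The Hessian of g at 0 has rank 0. Corank 2; j^3 = -p^3 is a perfect cube, so E-series; the 4-jet and mu = 7 give E_7. Both have type E_7, hence right-equivalent.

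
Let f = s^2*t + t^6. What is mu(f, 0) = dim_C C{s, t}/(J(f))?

7

The Hessian of f at 0 is [[0, 0], [0, 0]] with rank 0, so corank 2. A Groebner basis of the Jacobian ideal J(f) in C{s,t} is {s^2/6 + t^5, s^3, s*t}; counting standard monomials gives mu = 7. Corank 2; j^3 = s^2*t has shape L^2 M (L != M), so D-series; mu = 7 gives D_7.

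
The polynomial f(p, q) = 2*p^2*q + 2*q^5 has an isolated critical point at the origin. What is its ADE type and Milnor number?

Type D6, Milnor number mu = 6.

The Hessian of f at 0 has rank 0. Corank 2; j^3 = 2*p^2*q has shape L^2 M (L != M), so D-series; mu = 6 gives D_6.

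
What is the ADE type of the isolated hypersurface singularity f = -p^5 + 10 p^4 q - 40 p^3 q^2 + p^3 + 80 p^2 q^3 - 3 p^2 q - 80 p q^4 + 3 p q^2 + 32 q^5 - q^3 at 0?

The Hessian of f at 0 has rank 0. Corank 2; j^3 = (p - q)^3 is a perfect cube, so E-series; the 5-jet and mu = 8 give E_8.

E_{8}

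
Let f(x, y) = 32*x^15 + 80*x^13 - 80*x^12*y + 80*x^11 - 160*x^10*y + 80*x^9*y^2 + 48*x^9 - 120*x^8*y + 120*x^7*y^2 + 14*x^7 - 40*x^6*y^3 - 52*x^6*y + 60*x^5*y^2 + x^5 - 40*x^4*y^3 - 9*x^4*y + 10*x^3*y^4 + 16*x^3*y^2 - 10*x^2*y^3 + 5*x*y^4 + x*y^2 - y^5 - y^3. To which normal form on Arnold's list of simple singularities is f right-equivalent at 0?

The Hessian of f at 0 has rank 0. Corank 2; j^3 = y^2*(x - y) has shape L^2 M (L != M), so D-series; mu = 6 gives D_6.

D_{6}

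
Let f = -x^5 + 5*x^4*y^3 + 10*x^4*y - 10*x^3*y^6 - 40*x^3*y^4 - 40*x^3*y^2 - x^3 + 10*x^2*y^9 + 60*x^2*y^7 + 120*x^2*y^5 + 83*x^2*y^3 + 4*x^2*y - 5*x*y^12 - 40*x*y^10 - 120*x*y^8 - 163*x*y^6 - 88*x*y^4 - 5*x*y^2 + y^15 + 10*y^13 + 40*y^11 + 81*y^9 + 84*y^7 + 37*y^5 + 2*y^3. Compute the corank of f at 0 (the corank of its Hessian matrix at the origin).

2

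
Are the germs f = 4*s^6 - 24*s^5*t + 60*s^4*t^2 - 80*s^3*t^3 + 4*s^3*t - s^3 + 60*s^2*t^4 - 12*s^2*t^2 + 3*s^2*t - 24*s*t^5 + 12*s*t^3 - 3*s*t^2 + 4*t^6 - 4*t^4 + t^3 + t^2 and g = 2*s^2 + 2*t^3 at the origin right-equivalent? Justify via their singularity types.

Yes.

The Hessian of f at 0 has rank 1. Corank 1: A-series; mu = 2 gives A_2. The Hessian of g at 0 has rank 1. Corank 1: A-series; mu = 2 gives A_2. Both have type A_2, hence right-equivalent.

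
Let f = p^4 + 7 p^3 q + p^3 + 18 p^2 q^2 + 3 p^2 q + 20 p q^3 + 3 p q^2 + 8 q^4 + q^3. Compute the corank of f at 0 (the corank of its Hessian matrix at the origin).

The Hessian at 0 is [[0, 0], [0, 0]] of rank 0; hence corank 2.

2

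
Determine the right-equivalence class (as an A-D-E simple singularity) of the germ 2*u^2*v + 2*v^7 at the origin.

D8

The Hessian of f at 0 has rank 0. Corank 2; j^3 = 2*u^2*v has shape L^2 M (L != M), so D-series; mu = 8 gives D_8.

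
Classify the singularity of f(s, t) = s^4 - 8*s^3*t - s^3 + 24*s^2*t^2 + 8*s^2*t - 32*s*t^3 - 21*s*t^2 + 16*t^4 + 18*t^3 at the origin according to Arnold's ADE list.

D_5

The Hessian of f at 0 is [[0, 0], [0, 0]] with rank 0, so corank 2. A Groebner basis of the Jacobian ideal J(f) in C{s,t} is {s*t^2 + 3*s*t/4 - 9*t^2/4, s*t/4 + t^3 - 3*t^2/4, s^2 - 5*s*t + 6*t^2}; counting standard monomials gives mu = 5. Corank 2; j^3 = -(s - 3*t)^2*(s - 2*t) has shape L^2 M (L != M), so D-series; mu = 5 gives D_5.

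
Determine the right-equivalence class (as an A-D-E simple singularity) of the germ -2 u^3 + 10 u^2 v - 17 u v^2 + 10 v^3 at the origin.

The Hessian of f at 0 is [[0, 0], [0, 0]] with rank 0, so corank 2. A Groebner basis of the Jacobian ideal J(f) in C{u,v} is {v^3, u^2 - 11*v^2/2, u*v - 5*v^2/2}; counting standard monomials gives mu = 4. Corank 2; j^3 = -(u - 2*v)*(2*u^2 - 6*u*v + 5*v^2) splits into three distinct lines over C (the quadratic factor has nonzero discriminant), so D_4.

D_4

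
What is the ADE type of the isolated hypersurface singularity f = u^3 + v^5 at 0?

The Hessian of f at 0 is [[0, 0], [0, 0]] with rank 0, so corank 2. A Groebner basis of the Jacobian ideal J(f) in C{u,v} is {v^4, u^2}; counting standard monomials gives mu = 8. Corank 2; j^3 = u^3 is a perfect cube, so E-series; the 5-jet and mu = 8 give E_8.

E8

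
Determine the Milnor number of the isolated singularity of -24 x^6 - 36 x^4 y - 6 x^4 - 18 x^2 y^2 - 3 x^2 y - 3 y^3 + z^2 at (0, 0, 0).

4

The Hessian of f at 0 has rank 1. Corank 2; j^3 = -3*y*(x^2 + y^2) splits into three distinct lines over C (the quadratic factor has nonzero discriminant), so D_4.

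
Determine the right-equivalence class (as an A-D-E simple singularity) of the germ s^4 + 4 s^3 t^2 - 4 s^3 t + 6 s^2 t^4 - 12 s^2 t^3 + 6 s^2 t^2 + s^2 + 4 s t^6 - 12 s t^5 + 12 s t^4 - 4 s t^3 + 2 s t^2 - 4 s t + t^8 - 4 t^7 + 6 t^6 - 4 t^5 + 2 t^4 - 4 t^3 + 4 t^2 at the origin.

A_{3}

The Hessian of f at 0 is [[2, -4], [-4, 8]] with rank 1, so corank 1. A Groebner basis of the Jacobian ideal J(f) in C{s,t} is {s^2 + 4*s - 8*t, s*t + 2*s - 4*t, s + t^2 - 2*t}; counting standard monomials gives mu = 3. Corank 1: A-series; mu = 3 gives A_3.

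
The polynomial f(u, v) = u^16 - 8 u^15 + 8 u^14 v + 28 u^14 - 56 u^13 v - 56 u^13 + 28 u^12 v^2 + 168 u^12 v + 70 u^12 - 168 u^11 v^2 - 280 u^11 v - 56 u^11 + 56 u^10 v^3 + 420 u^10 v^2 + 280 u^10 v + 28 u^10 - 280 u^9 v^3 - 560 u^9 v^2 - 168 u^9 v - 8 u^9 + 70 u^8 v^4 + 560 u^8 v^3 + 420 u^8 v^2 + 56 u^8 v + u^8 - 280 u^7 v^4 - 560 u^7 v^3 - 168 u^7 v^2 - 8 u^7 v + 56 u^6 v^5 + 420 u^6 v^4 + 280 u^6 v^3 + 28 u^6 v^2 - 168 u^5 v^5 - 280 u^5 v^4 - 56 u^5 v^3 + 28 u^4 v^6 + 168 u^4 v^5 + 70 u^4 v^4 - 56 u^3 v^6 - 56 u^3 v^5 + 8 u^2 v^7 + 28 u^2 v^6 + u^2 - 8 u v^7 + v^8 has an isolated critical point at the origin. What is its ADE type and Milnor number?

Type A_7, Milnor number mu = 7.

The Hessian of f at 0 has rank 1. Corank 1: A-series; mu = 7 gives A_7.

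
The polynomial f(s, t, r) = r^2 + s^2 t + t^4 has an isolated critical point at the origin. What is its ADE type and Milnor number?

The Hessian of f at 0 has rank 1. Corank 2; j^3 = s^2*t has shape L^2 M (L != M), so D-series; mu = 5 gives D_5.

Type D_5, Milnor number mu = 5.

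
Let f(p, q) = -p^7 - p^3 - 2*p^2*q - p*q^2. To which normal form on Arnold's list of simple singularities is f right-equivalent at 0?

The Hessian of f at 0 is [[0, 0], [0, 0]] with rank 0, so corank 2. A Groebner basis of the Jacobian ideal J(f) in C{p,q} is {p*q/7 + q^6 + q^2/7, p*q^2 + q^3, p^2 + p*q}; counting standard monomials gives mu = 8. Corank 2; j^3 = -p*(p + q)^2 has shape L^2 M (L != M), so D-series; mu = 8 gives D_8.

D_{8}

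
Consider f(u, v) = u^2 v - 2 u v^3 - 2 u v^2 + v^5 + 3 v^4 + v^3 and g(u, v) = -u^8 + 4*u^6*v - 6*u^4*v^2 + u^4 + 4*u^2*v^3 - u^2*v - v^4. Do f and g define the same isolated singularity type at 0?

Yes.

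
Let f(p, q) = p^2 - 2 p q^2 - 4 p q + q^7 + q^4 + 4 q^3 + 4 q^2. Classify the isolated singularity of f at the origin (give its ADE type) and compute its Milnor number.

Type A_{6}, Milnor number mu = 6.

The Hessian of f at 0 is [[2, -4], [-4, 8]] with rank 1, so corank 1. A Groebner basis of the Jacobian ideal J(f) in C{p,q} is {p^3 - 6*p^2*q + 12*p^2 - 32*p*q + 16*p - 32*q, -p + q^2 + 2*q}; counting standard monomials gives mu = 6. Corank 1: A-series; mu = 6 gives A_6.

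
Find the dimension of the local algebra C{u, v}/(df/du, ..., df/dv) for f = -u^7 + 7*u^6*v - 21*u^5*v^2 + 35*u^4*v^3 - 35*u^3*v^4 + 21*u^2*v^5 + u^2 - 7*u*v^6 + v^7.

6

The Hessian of f at 0 is [[2, 0], [0, 0]] with rank 1, so corank 1. A Groebner basis of the Jacobian ideal J(f) in C{u,v} is {v^6, u}; counting standard monomials gives mu = 6. Corank 1: A-series; mu = 6 gives A_6.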